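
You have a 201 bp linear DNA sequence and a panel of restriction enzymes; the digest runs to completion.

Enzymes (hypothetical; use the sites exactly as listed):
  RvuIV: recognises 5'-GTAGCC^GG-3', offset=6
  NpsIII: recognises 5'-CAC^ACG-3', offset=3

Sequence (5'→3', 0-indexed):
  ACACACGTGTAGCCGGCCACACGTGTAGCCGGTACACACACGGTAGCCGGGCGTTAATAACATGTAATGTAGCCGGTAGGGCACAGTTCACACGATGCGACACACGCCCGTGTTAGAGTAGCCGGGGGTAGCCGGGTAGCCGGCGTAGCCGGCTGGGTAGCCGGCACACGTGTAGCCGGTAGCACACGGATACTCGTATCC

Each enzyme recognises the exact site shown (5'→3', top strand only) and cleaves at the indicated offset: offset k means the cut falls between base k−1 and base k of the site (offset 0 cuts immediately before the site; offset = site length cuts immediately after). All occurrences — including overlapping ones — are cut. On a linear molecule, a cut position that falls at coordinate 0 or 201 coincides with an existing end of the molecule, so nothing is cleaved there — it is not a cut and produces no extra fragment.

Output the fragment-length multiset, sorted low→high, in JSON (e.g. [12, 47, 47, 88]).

[4,5,6,8,8,9,9,9,10,10,10,10,12,12,16,17,20,26]

Scan for sites:
  RvuIV (GTAGCCGG, off=6): starts [8, 24, 42, 68, 117, 127, 135, 144, 156, 171] → cuts [14, 30, 48, 74, 123, 133, 141, 150, 162, 177]
  NpsIII (CACACG, off=3): starts [1, 17, 36, 88, 100, 164, 182] → cuts [4, 20, 39, 91, 103, 167, 185]

All cut coordinates (distinct, sorted): [4, 14, 20, 30, 39, 48, 74, 91, 103, 123, 133, 141, 150, 162, 167, 177, 185]

Fragments:
  [0,4): 4 bp
  [4,14): 10 bp
  [14,20): 6 bp
  [20,30): 10 bp
  [30,39): 9 bp
  [39,48): 9 bp
  [48,74): 26 bp
  [74,91): 17 bp
  [91,103): 12 bp
  [103,123): 20 bp
  [123,133): 10 bp
  [133,141): 8 bp
  [141,150): 9 bp
  [150,162): 12 bp
  [162,167): 5 bp
  [167,177): 10 bp
  [177,185): 8 bp
  [185,201): 16 bp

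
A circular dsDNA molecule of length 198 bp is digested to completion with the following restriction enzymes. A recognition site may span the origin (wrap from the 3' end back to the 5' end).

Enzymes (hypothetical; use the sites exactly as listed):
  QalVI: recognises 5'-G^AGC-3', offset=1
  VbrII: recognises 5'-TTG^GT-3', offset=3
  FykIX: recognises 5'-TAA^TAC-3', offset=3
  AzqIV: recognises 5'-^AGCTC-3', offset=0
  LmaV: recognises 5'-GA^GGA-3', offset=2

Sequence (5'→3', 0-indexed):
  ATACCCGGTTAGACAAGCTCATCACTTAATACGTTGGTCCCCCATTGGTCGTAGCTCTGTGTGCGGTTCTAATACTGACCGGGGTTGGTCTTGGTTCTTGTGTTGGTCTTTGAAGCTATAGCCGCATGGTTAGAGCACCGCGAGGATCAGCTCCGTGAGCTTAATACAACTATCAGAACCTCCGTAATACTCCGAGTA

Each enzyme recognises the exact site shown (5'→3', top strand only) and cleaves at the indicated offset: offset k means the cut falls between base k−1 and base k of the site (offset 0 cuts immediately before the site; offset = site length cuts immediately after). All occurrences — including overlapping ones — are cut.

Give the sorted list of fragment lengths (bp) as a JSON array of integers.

Scan for sites:
  QalVI (GAGC, off=1): starts [132, 156] → cuts [133, 157]
  VbrII (TTGGT, off=3): starts [33, 44, 84, 90, 102] → cuts [36, 47, 87, 93, 105]
  FykIX (TAATAC, off=3): starts [26, 69, 161, 184, 196] → cuts [1, 29, 72, 164, 187]
  AzqIV (AGCTC, off=0): starts [15, 52, 148] → cuts [15, 52, 148]
  LmaV (GAGGA, off=2): starts [141] → cuts [143]

Pooled cuts: [1, 15, 29, 36, 47, 52, 72, 87, 93, 105, 133, 143, 148, 157, 164, 187]

Fragments:
  1→15: 14 bp
  15→29: 14 bp
  29→36: 7 bp
  36→47: 11 bp
  47→52: 5 bp
  52→72: 20 bp
  72→87: 15 bp
  87→93: 6 bp
  93→105: 12 bp
  105→133: 28 bp
  133→143: 10 bp
  143→148: 5 bp
  148→157: 9 bp
  157→164: 7 bp
  164→187: 23 bp
  187→1 (wrap): 198-187+1 = 12 bp

[5,5,6,7,7,9,10,11,12,12,14,14,15,20,23,28]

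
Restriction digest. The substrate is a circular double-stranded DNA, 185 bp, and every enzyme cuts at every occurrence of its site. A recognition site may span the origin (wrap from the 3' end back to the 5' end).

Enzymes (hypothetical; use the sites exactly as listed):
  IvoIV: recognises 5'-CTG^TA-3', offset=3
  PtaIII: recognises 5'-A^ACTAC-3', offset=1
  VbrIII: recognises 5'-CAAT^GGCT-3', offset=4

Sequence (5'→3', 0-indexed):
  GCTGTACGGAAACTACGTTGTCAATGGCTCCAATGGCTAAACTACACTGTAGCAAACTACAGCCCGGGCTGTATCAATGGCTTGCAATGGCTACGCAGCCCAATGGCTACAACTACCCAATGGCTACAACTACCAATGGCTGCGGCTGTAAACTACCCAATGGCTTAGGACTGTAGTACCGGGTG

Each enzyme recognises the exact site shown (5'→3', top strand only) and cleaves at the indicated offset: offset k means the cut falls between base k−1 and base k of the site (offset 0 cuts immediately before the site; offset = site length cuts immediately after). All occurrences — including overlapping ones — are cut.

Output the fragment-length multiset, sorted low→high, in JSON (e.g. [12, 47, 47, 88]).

Per-enzyme occurrences:
  IvoIV (CTGTA, off=3): starts [1, 46, 68, 145, 170] → cuts [4, 49, 71, 148, 173]
  PtaIII (AACTAC, off=1): starts [10, 39, 54, 110, 127, 150] → cuts [11, 40, 55, 111, 128, 151]
  VbrIII (CAATGGCT, off=4): starts [21, 30, 74, 84, 100, 117, 133, 157] → cuts [25, 34, 78, 88, 104, 121, 137, 161]

Pooled cuts: [4, 11, 25, 34, 40, 49, 55, 71, 78, 88, 104, 111, 121, 128, 137, 148, 151, 161, 173]

Fragment lengths:
  4→11: 7 bp
  11→25: 14 bp
  25→34: 9 bp
  34→40: 6 bp
  40→49: 9 bp
  49→55: 6 bp
  55→71: 16 bp
  71→78: 7 bp
  78→88: 10 bp
  88→104: 16 bp
  104→111: 7 bp
  111→121: 10 bp
  121→128: 7 bp
  128→137: 9 bp
  137→148: 11 bp
  148→151: 3 bp
  151→161: 10 bp
  161→173: 12 bp
  173→4 (wrap): 185-173+4 = 16 bp

[3,6,6,7,7,7,7,9,9,9,10,10,10,11,12,14,16,16,16]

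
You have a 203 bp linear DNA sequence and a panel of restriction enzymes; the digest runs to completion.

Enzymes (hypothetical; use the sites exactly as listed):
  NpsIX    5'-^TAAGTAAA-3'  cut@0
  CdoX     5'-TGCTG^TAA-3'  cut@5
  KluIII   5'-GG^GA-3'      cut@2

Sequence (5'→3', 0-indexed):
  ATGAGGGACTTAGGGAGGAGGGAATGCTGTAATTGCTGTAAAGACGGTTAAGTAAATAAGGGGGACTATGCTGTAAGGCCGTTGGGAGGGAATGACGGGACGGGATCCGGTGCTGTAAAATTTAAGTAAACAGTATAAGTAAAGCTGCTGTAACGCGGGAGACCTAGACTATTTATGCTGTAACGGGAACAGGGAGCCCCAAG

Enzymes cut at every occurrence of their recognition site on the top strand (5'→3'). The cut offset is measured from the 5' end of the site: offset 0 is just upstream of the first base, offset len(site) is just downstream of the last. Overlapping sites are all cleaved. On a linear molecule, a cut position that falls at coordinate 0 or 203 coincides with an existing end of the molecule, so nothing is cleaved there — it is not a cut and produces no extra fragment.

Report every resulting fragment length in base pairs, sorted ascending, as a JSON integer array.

[4,5,6,6,7,7,7,8,8,8,9,9,10,10,10,12,12,13,15,15,22]

Per-enzyme occurrences:
  NpsIX (TAAGTAAA, off=0): starts [48, 122, 135] → cuts [48, 122, 135]
  CdoX (TGCTGTAA, off=5): starts [24, 33, 68, 110, 145, 175] → cuts [29, 38, 73, 115, 150, 180]
  KluIII (GGGA, off=2): starts [4, 12, 19, 61, 83, 87, 96, 101, 156, 184, 191] → cuts [6, 14, 21, 63, 85, 89, 98, 103, 158, 186, 193]

Pooled cuts: [6, 14, 21, 29, 38, 48, 63, 73, 85, 89, 98, 103, 115, 122, 135, 150, 158, 180, 186, 193]

Fragments:
  [0,6): 6 bp
  [6,14): 8 bp
  [14,21): 7 bp
  [21,29): 8 bp
  [29,38): 9 bp
  [38,48): 10 bp
  [48,63): 15 bp
  [63,73): 10 bp
  [73,85): 12 bp
  [85,89): 4 bp
  [89,98): 9 bp
  [98,103): 5 bp
  [103,115): 12 bp
  [115,122): 7 bp
  [122,135): 13 bp
  [135,150): 15 bp
  [150,158): 8 bp
  [158,180): 22 bp
  [180,186): 6 bp
  [186,193): 7 bp
  [193,203): 10 bp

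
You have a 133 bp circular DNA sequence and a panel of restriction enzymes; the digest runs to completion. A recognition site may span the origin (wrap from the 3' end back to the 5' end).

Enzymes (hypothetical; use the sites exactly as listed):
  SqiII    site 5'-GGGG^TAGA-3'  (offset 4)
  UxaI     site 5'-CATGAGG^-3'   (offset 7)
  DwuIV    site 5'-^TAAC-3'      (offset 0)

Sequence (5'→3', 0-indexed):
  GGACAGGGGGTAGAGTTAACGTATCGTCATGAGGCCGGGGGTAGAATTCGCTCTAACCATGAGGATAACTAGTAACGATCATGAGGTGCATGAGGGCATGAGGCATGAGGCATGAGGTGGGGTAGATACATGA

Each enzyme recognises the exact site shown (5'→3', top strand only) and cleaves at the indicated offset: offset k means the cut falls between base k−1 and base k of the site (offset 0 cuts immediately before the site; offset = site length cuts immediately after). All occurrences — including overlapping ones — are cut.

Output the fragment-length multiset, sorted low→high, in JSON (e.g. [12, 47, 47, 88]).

[1,5,6,7,7,7,7,8,8,9,11,12,13,14,18]

Site scan:
  SqiII (GGGGTAGA, off=4): starts [6, 37, 118] → cuts [10, 41, 122]
  UxaI (CATGAGG, off=7): starts [27, 57, 79, 88, 96, 103, 110, 128] → cuts [2, 34, 64, 86, 95, 103, 110, 117]
  DwuIV (TAAC, off=0): starts [16, 53, 65, 72] → cuts [16, 53, 65, 72]

All cut coordinates (distinct, sorted): [2, 10, 16, 34, 41, 53, 64, 65, 72, 86, 95, 103, 110, 117, 122]

Fragment lengths:
  2→10: 8 bp
  10→16: 6 bp
  16→34: 18 bp
  34→41: 7 bp
  41→53: 12 bp
  53→64: 11 bp
  64→65: 1 bp
  65→72: 7 bp
  72→86: 14 bp
  86→95: 9 bp
  95→103: 8 bp
  103→110: 7 bp
  110→117: 7 bp
  117→122: 5 bp
  122→2 (wrap): 133-122+2 = 13 bp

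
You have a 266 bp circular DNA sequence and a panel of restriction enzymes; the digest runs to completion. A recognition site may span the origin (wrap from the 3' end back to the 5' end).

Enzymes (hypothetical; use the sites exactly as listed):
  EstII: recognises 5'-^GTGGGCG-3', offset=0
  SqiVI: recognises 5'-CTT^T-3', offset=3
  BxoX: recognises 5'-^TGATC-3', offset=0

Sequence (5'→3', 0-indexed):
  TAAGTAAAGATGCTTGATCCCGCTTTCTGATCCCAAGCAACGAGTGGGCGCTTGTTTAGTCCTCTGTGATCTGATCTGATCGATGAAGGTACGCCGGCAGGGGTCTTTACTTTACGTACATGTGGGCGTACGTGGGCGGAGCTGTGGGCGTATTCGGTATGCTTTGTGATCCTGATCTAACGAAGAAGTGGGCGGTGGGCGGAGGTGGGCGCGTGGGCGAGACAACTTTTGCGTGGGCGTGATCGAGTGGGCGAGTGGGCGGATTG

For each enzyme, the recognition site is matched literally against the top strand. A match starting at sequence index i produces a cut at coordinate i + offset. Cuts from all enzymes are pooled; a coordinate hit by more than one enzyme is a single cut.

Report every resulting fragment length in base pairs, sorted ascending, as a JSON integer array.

Per-enzyme occurrences:
  EstII GTGGGCG/0: at [43, 121, 131, 143, 187, 194, 204, 212, 232, 246, 254] ⇒ [43, 121, 131, 143, 187, 194, 204, 212, 232, 246, 254]
  SqiVI CTTT/3: at [22, 104, 109, 161, 225] ⇒ [25, 107, 112, 164, 228]
  BxoX TGATC/0: at [14, 27, 66, 71, 76, 166, 172, 239] ⇒ [14, 27, 66, 71, 76, 166, 172, 239]

All cut coordinates (distinct, sorted): [14, 25, 27, 43, 66, 71, 76, 107, 112, 121, 131, 143, 164, 166, 172, 187, 194, 204, 212, 228, 232, 239, 246, 254]

Fragment lengths:
  14→25: 11 bp
  25→27: 2 bp
  27→43: 16 bp
  43→66: 23 bp
  66→71: 5 bp
  71→76: 5 bp
  76→107: 31 bp
  107→112: 5 bp
  112→121: 9 bp
  121→131: 10 bp
  131→143: 12 bp
  143→164: 21 bp
  164→166: 2 bp
  166→172: 6 bp
  172→187: 15 bp
  187→194: 7 bp
  194→204: 10 bp
  204→212: 8 bp
  212→228: 16 bp
  228→232: 4 bp
  232→239: 7 bp
  239→246: 7 bp
  246→254: 8 bp
  254→14 (wrap): 266-254+14 = 26 bp

[2,2,4,5,5,5,6,7,7,7,8,8,9,10,10,11,12,15,16,16,21,23,26,31]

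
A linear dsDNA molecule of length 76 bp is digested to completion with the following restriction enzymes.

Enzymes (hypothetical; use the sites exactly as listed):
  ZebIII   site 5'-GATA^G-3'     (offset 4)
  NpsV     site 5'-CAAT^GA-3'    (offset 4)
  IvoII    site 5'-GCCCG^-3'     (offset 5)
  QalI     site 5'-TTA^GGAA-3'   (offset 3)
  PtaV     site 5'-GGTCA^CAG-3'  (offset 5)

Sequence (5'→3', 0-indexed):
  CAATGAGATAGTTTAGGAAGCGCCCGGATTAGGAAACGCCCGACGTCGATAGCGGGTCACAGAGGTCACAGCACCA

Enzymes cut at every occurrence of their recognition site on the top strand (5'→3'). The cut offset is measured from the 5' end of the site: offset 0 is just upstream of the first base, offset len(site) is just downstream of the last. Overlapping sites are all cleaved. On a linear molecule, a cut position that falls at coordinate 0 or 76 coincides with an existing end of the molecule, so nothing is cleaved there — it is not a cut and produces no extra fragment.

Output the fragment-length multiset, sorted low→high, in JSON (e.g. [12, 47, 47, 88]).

Scan for sites:
  ZebIII GATAG/4: at [6, 47] ⇒ [10, 51]
  NpsV CAATGA/4: at [0] ⇒ [4]
  IvoII GCCCG/5: at [21, 37] ⇒ [26, 42]
  QalI TTAGGAA/3: at [12, 28] ⇒ [15, 31]
  PtaV GGTCACAG/5: at [54, 63] ⇒ [59, 68]

All cut coordinates (distinct, sorted): [4, 10, 15, 26, 31, 42, 51, 59, 68]

Fragment lengths:
  [0,4): 4 bp
  [4,10): 6 bp
  [10,15): 5 bp
  [15,26): 11 bp
  [26,31): 5 bp
  [31,42): 11 bp
  [42,51): 9 bp
  [51,59): 8 bp
  [59,68): 9 bp
  [68,76): 8 bp

[4,5,5,6,8,8,9,9,11,11]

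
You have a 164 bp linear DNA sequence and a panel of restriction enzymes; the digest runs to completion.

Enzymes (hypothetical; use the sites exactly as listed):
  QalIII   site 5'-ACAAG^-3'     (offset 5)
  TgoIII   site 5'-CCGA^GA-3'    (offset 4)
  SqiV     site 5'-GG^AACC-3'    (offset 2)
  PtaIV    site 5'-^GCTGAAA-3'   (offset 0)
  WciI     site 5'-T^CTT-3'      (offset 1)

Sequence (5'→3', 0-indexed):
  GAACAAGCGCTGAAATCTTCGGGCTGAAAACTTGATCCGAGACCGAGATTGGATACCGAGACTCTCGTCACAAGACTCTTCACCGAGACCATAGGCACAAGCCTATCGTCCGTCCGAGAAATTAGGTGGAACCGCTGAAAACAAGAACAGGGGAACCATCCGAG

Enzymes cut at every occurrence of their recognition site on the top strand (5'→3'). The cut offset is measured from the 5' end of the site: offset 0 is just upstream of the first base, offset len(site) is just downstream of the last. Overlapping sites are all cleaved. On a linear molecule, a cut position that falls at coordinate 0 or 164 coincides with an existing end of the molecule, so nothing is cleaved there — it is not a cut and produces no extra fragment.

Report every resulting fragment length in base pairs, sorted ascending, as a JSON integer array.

Per-enzyme occurrences:
  QalIII ACAAG/5: at [2, 69, 96, 140] ⇒ [7, 74, 101, 145]
  TgoIII CCGAGA/4: at [36, 42, 55, 82, 113] ⇒ [40, 46, 59, 86, 117]
  SqiV GGAACC/2: at [127, 151] ⇒ [129, 153]
  PtaIV GCTGAAA/0: at [8, 22, 133] ⇒ [8, 22, 133]
  WciI TCTT/1: at [15, 76] ⇒ [16, 77]

Pooled cuts: [7, 8, 16, 22, 40, 46, 59, 74, 77, 86, 101, 117, 129, 133, 145, 153]

Fragment lengths:
  [0,7): 7 bp
  [7,8): 1 bp
  [8,16): 8 bp
  [16,22): 6 bp
  [22,40): 18 bp
  [40,46): 6 bp
  [46,59): 13 bp
  [59,74): 15 bp
  [74,77): 3 bp
  [77,86): 9 bp
  [86,101): 15 bp
  [101,117): 16 bp
  [117,129): 12 bp
  [129,133): 4 bp
  [133,145): 12 bp
  [145,153): 8 bp
  [153,164): 11 bp

[1,3,4,6,6,7,8,8,9,11,12,12,13,15,15,16,18]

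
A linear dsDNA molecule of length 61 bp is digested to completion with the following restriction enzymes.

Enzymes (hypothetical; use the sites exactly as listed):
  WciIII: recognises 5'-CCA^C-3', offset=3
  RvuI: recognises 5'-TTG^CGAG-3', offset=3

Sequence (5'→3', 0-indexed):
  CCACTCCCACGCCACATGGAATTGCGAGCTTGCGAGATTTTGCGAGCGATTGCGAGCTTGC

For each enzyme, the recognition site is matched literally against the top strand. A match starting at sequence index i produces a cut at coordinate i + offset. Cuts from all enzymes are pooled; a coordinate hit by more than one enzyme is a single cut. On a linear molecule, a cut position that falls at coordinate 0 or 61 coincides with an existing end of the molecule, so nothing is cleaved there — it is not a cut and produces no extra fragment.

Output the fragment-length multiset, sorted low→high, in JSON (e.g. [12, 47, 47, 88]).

[3,5,6,8,9,10,10,10]

Scan for sites:
  WciIII CCAC/3: at [0, 6, 11] ⇒ [3, 9, 14]
  RvuI TTGCGAG/3: at [21, 29, 39, 49] ⇒ [24, 32, 42, 52]

Pooled cuts: [3, 9, 14, 24, 32, 42, 52]

Fragment lengths:
  [0,3): 3 bp
  [3,9): 6 bp
  [9,14): 5 bp
  [14,24): 10 bp
  [24,32): 8 bp
  [32,42): 10 bp
  [42,52): 10 bp
  [52,61): 9 bp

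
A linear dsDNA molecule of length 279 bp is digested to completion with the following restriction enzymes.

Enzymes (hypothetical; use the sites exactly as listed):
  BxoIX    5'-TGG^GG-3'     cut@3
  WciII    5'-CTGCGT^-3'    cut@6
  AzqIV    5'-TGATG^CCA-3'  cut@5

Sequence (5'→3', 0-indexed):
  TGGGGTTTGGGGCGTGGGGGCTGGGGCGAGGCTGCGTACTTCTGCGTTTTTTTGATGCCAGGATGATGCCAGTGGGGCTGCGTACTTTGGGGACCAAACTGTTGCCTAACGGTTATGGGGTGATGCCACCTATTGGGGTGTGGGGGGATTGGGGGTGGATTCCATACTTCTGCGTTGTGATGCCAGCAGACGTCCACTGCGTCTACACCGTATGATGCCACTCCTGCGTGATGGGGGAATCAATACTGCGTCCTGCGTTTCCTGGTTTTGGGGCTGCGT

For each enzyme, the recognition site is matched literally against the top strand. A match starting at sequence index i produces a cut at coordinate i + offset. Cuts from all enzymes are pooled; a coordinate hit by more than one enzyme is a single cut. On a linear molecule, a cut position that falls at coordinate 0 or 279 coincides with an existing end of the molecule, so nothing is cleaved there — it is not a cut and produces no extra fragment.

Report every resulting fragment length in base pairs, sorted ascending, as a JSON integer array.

Site scan:
  BxoIX (TGGGG, off=3): starts [0, 7, 14, 21, 72, 87, 115, 133, 140, 149, 231, 268] → cuts [3, 10, 17, 24, 75, 90, 118, 136, 143, 152, 234, 271]
  WciII (CTGCGT, off=6): starts [31, 41, 77, 169, 196, 223, 245, 252, 273] → cuts [37, 47, 83, 175, 202, 229, 251, 258] (position 279 is a terminus of the linear molecule — no cut)
  AzqIV (TGATGCCA, off=5): starts [52, 63, 120, 177, 212] → cuts [57, 68, 125, 182, 217]

All cut coordinates (distinct, sorted): [3, 10, 17, 24, 37, 47, 57, 68, 75, 83, 90, 118, 125, 136, 143, 152, 175, 182, 202, 217, 229, 234, 251, 258, 271]

Fragments:
  [0,3): 3 bp
  [3,10): 7 bp
  [10,17): 7 bp
  [17,24): 7 bp
  [24,37): 13 bp
  [37,47): 10 bp
  [47,57): 10 bp
  [57,68): 11 bp
  [68,75): 7 bp
  [75,83): 8 bp
  [83,90): 7 bp
  [90,118): 28 bp
  [118,125): 7 bp
  [125,136): 11 bp
  [136,143): 7 bp
  [143,152): 9 bp
  [152,175): 23 bp
  [175,182): 7 bp
  [182,202): 20 bp
  [202,217): 15 bp
  [217,229): 12 bp
  [229,234): 5 bp
  [234,251): 17 bp
  [251,258): 7 bp
  [258,271): 13 bp
  [271,279): 8 bp

[3,5,7,7,7,7,7,7,7,7,7,8,8,9,10,10,11,11,12,13,13,15,17,20,23,28]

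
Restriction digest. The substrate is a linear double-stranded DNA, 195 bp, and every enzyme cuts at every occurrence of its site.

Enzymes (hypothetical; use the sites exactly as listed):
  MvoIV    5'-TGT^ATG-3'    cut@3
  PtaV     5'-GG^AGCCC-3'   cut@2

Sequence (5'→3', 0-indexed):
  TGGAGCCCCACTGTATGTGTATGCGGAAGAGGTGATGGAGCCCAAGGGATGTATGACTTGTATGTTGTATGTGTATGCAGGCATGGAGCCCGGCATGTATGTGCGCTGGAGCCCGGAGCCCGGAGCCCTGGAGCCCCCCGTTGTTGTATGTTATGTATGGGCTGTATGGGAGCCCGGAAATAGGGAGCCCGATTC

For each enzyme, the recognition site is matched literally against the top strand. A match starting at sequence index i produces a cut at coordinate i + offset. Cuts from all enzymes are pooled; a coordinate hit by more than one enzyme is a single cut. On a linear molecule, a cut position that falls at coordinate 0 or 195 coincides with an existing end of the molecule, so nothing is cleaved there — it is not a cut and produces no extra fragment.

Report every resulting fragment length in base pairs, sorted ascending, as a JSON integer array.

Per-enzyme occurrences:
  MvoIV (TGTATG, off=3): starts [11, 17, 49, 58, 65, 71, 95, 144, 153, 162] → cuts [14, 20, 52, 61, 68, 74, 98, 147, 156, 165]
  PtaV (GGAGCCC, off=2): starts [1, 36, 84, 107, 114, 121, 129, 168, 183] → cuts [3, 38, 86, 109, 116, 123, 131, 170, 185]

All cut coordinates (distinct, sorted): [3, 14, 20, 38, 52, 61, 68, 74, 86, 98, 109, 116, 123, 131, 147, 156, 165, 170, 185]

Fragment lengths:
  [0,3): 3 bp
  [3,14): 11 bp
  [14,20): 6 bp
  [20,38): 18 bp
  [38,52): 14 bp
  [52,61): 9 bp
  [61,68): 7 bp
  [68,74): 6 bp
  [74,86): 12 bp
  [86,98): 12 bp
  [98,109): 11 bp
  [109,116): 7 bp
  [116,123): 7 bp
  [123,131): 8 bp
  [131,147): 16 bp
  [147,156): 9 bp
  [156,165): 9 bp
  [165,170): 5 bp
  [170,185): 15 bp
  [185,195): 10 bp

[3,5,6,6,7,7,7,8,9,9,9,10,11,11,12,12,14,15,16,18]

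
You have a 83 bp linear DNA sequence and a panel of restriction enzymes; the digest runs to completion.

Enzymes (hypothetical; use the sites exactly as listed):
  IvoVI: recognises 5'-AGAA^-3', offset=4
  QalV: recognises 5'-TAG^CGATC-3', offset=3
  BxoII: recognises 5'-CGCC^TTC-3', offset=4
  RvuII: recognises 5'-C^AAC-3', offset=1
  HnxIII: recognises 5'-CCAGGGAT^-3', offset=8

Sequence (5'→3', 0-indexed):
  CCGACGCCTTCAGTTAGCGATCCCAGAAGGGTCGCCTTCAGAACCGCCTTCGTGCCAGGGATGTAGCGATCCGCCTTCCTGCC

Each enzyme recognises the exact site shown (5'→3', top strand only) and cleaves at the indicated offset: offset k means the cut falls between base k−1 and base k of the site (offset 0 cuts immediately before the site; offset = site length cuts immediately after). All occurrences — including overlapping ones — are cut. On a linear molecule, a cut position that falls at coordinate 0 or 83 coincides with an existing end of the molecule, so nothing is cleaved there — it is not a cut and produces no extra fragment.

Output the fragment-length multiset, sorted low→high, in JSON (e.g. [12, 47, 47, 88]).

Scan for sites:
  IvoVI (AGAA, off=4): starts [24, 39] → cuts [28, 43]
  QalV (TAGCGATC, off=3): starts [14, 63] → cuts [17, 66]
  BxoII (CGCCTTC, off=4): starts [4, 32, 44, 71] → cuts [8, 36, 48, 75]
  RvuII (CAAC, off=1): no sites
  HnxIII (CCAGGGAT, off=8): starts [54] → cuts [62]

All cut coordinates (distinct, sorted): [8, 17, 28, 36, 43, 48, 62, 66, 75]

Fragment lengths:
  [0,8): 8 bp
  [8,17): 9 bp
  [17,28): 11 bp
  [28,36): 8 bp
  [36,43): 7 bp
  [43,48): 5 bp
  [48,62): 14 bp
  [62,66): 4 bp
  [66,75): 9 bp
  [75,83): 8 bp

[4,5,7,8,8,8,9,9,11,14]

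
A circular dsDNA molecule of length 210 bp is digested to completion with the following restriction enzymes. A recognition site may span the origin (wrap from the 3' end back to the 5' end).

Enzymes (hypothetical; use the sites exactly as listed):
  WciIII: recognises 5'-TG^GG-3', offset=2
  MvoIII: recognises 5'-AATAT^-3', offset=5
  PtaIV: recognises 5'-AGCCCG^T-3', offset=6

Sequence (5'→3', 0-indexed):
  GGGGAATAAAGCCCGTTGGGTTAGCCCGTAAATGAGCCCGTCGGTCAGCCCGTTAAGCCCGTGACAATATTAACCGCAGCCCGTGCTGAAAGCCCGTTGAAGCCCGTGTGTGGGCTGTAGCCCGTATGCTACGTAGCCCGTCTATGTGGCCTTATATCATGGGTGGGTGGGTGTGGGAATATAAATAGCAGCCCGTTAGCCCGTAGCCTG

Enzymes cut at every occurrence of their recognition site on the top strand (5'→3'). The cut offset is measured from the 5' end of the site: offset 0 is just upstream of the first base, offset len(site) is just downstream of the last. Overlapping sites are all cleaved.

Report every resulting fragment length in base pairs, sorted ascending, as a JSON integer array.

Scan for sites:
  WciIII (TGGG, off=2): starts [16, 110, 159, 163, 167, 173, 208] → cuts [0, 18, 112, 161, 165, 169, 175]
  MvoIII (AATAT, off=5): starts [65, 177] → cuts [70, 182]
  PtaIV (AGCCCGT, off=6): starts [9, 22, 34, 46, 55, 77, 90, 100, 118, 134, 189, 197] → cuts [15, 28, 40, 52, 61, 83, 96, 106, 124, 140, 195, 203]

Pooled cuts: [0, 15, 18, 28, 40, 52, 61, 70, 83, 96, 106, 112, 124, 140, 161, 165, 169, 175, 182, 195, 203]

Fragment lengths:
  0→15: 15 bp
  15→18: 3 bp
  18→28: 10 bp
  28→40: 12 bp
  40→52: 12 bp
  52→61: 9 bp
  61→70: 9 bp
  70→83: 13 bp
  83→96: 13 bp
  96→106: 10 bp
  106→112: 6 bp
  112→124: 12 bp
  124→140: 16 bp
  140→161: 21 bp
  161→165: 4 bp
  165→169: 4 bp
  169→175: 6 bp
  175→182: 7 bp
  182→195: 13 bp
  195→203: 8 bp
  203→0 (wrap): 210-203+0 = 7 bp

[3,4,4,6,6,7,7,8,9,9,10,10,12,12,12,13,13,13,15,16,21]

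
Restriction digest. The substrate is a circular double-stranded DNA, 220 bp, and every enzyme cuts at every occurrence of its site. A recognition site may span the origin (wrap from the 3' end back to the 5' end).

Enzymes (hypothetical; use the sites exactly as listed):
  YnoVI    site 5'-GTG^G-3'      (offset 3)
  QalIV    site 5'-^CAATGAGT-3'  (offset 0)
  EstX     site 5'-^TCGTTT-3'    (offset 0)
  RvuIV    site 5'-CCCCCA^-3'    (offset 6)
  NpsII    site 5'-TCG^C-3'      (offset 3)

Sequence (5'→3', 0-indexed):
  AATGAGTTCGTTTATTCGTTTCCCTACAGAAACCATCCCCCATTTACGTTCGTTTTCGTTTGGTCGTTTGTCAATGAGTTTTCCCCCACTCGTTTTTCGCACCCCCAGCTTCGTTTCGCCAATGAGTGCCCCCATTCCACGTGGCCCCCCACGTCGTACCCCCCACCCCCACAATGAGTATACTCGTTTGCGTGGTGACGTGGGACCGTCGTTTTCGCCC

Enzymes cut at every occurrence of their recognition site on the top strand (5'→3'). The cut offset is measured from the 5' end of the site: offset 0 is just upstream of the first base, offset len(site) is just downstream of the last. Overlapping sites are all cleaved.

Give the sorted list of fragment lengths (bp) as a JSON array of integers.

[1,1,2,3,6,6,6,7,8,8,8,8,8,8,8,8,9,9,10,11,12,14,15,17,27]

Scan for sites:
  YnoVI (GTGG, off=3): starts [140, 191, 199] → cuts [143, 194, 202]
  QalIV (CAATGAGT, off=0): starts [71, 119, 171, 219] → cuts [71, 119, 171, 219]
  EstX (TCGTTT, off=0): starts [7, 15, 49, 55, 63, 89, 110, 183, 208] → cuts [7, 15, 49, 55, 63, 89, 110, 183, 208]
  RvuIV (CCCCCA, off=6): starts [36, 82, 101, 128, 145, 159, 165] → cuts [42, 88, 107, 134, 151, 165, 171]
  NpsII (TCGC, off=3): starts [96, 115, 214] → cuts [99, 118, 217]

Pooled cuts: [7, 15, 42, 49, 55, 63, 71, 88, 89, 99, 107, 110, 118, 119, 134, 143, 151, 165, 171, 183, 194, 202, 208, 217, 219]

Fragment lengths:
  7→15: 8 bp
  15→42: 27 bp
  42→49: 7 bp
  49→55: 6 bp
  55→63: 8 bp
  63→71: 8 bp
  71→88: 17 bp
  88→89: 1 bp
  89→99: 10 bp
  99→107: 8 bp
  107→110: 3 bp
  110→118: 8 bp
  118→119: 1 bp
  119→134: 15 bp
  134→143: 9 bp
  143→151: 8 bp
  151→165: 14 bp
  165→171: 6 bp
  171→183: 12 bp
  183→194: 11 bp
  194→202: 8 bp
  202→208: 6 bp
  208→217: 9 bp
  217→219: 2 bp
  219→7 (wrap): 220-219+7 = 8 bp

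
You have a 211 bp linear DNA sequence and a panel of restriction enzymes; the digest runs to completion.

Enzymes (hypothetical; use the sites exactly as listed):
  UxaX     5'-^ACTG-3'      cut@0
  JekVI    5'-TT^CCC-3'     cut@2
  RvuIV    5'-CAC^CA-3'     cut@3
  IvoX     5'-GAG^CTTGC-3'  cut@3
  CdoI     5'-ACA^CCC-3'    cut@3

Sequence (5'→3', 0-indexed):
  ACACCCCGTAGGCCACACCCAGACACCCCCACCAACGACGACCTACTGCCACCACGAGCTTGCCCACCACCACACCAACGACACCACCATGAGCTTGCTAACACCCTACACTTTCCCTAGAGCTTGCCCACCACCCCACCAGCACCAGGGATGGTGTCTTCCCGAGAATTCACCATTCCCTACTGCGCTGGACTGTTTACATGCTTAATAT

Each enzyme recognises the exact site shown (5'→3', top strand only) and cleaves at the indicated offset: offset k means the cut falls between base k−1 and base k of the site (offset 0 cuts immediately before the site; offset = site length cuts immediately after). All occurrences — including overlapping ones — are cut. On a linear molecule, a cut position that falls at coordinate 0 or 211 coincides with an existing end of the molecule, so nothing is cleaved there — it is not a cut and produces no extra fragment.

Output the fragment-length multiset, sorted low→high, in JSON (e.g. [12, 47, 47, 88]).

[3,3,3,4,4,5,6,6,6,7,8,8,8,8,9,9,9,10,10,11,12,13,14,15,20]

Scan for sites:
  UxaX (ACTG, off=0): starts [44, 181, 191] → cuts [44, 181, 191]
  JekVI (TTCCC, off=2): starts [112, 158, 175] → cuts [114, 160, 177]
  RvuIV (CACCA, off=3): starts [29, 49, 64, 67, 72, 81, 84, 128, 136, 142, 170] → cuts [32, 52, 67, 70, 75, 84, 87, 131, 139, 145, 173]
  IvoX (GAGCTTGC, off=3): starts [55, 90, 119] → cuts [58, 93, 122]
  CdoI (ACACCC, off=3): starts [0, 14, 22, 100] → cuts [3, 17, 25, 103]

Pooled cuts: [3, 17, 25, 32, 44, 52, 58, 67, 70, 75, 84, 87, 93, 103, 114, 122, 131, 139, 145, 160, 173, 177, 181, 191]

Fragments:
  [0,3): 3 bp
  [3,17): 14 bp
  [17,25): 8 bp
  [25,32): 7 bp
  [32,44): 12 bp
  [44,52): 8 bp
  [52,58): 6 bp
  [58,67): 9 bp
  [67,70): 3 bp
  [70,75): 5 bp
  [75,84): 9 bp
  [84,87): 3 bp
  [87,93): 6 bp
  [93,103): 10 bp
  [103,114): 11 bp
  [114,122): 8 bp
  [122,131): 9 bp
  [131,139): 8 bp
  [139,145): 6 bp
  [145,160): 15 bp
  [160,173): 13 bp
  [173,177): 4 bp
  [177,181): 4 bp
  [181,191): 10 bp
  [191,211): 20 bp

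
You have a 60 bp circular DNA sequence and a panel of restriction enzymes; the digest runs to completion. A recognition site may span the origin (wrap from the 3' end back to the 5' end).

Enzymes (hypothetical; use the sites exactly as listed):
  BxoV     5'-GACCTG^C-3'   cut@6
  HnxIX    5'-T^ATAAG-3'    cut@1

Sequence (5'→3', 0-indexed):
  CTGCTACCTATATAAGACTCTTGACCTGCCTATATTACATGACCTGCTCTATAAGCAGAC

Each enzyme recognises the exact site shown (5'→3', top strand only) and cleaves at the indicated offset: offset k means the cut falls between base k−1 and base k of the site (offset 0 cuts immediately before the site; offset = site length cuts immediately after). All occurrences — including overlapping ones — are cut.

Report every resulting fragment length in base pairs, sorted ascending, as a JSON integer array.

[4,8,13,17,18]

Scan for sites:
  BxoV GACCTGC/6: at [22, 40, 57] ⇒ [3, 28, 46]
  HnxIX TATAAG/1: at [10, 49] ⇒ [11, 50]

All cut coordinates (distinct, sorted): [3, 11, 28, 46, 50]

Fragment lengths:
  3→11: 8 bp
  11→28: 17 bp
  28→46: 18 bp
  46→50: 4 bp
  50→3 (wrap): 60-50+3 = 13 bp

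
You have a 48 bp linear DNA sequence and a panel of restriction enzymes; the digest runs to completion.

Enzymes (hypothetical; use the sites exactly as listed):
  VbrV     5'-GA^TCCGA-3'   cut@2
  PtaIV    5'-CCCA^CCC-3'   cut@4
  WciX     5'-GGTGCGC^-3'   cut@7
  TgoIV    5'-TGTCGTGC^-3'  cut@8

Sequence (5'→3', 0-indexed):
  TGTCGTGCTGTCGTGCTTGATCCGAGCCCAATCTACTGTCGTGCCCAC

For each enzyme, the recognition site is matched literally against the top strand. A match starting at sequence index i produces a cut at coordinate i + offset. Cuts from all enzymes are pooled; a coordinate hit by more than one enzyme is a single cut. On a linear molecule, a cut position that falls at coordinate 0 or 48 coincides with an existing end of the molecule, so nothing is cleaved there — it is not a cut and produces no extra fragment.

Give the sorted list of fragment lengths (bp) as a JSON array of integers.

Site scan:
  VbrV GATCCGA/2: at [18] ⇒ [20]
  PtaIV (CCCACCC, off=4): no sites
  WciX (GGTGCGC, off=7): no sites
  TgoIV TGTCGTGC/8: at [0, 8, 36] ⇒ [8, 16, 44]

Pooled cuts: [8, 16, 20, 44]

Fragments:
  [0,8): 8 bp
  [8,16): 8 bp
  [16,20): 4 bp
  [20,44): 24 bp
  [44,48): 4 bp

[4,4,8,8,24]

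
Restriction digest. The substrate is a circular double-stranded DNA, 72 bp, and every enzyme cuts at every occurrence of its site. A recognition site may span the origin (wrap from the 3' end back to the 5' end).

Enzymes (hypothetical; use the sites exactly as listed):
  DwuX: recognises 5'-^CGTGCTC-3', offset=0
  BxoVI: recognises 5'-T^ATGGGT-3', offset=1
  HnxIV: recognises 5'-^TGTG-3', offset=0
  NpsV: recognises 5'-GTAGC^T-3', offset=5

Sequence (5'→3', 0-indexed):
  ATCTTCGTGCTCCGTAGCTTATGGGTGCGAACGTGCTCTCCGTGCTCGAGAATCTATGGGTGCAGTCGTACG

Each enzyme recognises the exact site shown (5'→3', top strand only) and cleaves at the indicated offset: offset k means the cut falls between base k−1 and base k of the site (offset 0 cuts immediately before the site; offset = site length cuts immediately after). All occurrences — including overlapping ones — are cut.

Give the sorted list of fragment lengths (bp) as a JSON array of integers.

Per-enzyme occurrences:
  DwuX (CGTGCTC, off=0): starts [5, 31, 40] → cuts [5, 31, 40]
  BxoVI (TATGGGT, off=1): starts [19, 54] → cuts [20, 55]
  HnxIV (TGTG, off=0): no sites
  NpsV (GTAGCT, off=5): starts [13] → cuts [18]

Pooled cuts: [5, 18, 20, 31, 40, 55]

Fragment lengths:
  5→18: 13 bp
  18→20: 2 bp
  20→31: 11 bp
  31→40: 9 bp
  40→55: 15 bp
  55→5 (wrap): 72-55+5 = 22 bp

[2,9,11,13,15,22]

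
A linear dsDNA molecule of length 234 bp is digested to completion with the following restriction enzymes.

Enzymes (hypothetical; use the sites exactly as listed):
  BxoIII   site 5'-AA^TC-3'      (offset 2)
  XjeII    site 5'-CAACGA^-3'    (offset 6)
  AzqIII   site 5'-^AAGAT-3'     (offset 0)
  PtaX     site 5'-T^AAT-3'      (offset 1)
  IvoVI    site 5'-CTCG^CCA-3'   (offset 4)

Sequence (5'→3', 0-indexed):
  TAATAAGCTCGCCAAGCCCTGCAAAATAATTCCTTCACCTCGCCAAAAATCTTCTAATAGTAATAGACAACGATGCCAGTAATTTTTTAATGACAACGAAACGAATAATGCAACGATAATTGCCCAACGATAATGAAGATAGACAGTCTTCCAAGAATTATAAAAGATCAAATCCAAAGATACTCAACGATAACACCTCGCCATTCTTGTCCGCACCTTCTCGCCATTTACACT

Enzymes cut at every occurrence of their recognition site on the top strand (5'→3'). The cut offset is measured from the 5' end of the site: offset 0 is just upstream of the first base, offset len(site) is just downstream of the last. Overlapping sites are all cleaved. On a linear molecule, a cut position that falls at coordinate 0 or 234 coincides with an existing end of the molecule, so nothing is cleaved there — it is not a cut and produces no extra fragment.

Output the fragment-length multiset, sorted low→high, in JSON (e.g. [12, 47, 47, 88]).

Per-enzyme occurrences:
  BxoIII (AATC, off=2): starts [47, 170] → cuts [49, 172]
  XjeII (CAACGA, off=6): starts [67, 93, 110, 124, 184] → cuts [73, 99, 116, 130, 190]
  AzqIII (AAGAT, off=0): starts [135, 163, 176] → cuts [135, 163, 176]
  PtaX (TAAT, off=1): starts [0, 26, 54, 60, 79, 87, 105, 116, 130] → cuts [1, 27, 55, 61, 80, 88, 106, 117, 131]
  IvoVI (CTCGCCA, off=4): starts [7, 38, 196, 219] → cuts [11, 42, 200, 223]

All cut coordinates (distinct, sorted): [1, 11, 27, 42, 49, 55, 61, 73, 80, 88, 99, 106, 116, 117, 130, 131, 135, 163, 172, 176, 190, 200, 223]

Fragment lengths:
  [0,1): 1 bp
  [1,11): 10 bp
  [11,27): 16 bp
  [27,42): 15 bp
  [42,49): 7 bp
  [49,55): 6 bp
  [55,61): 6 bp
  [61,73): 12 bp
  [73,80): 7 bp
  [80,88): 8 bp
  [88,99): 11 bp
  [99,106): 7 bp
  [106,116): 10 bp
  [116,117): 1 bp
  [117,130): 13 bp
  [130,131): 1 bp
  [131,135): 4 bp
  [135,163): 28 bp
  [163,172): 9 bp
  [172,176): 4 bp
  [176,190): 14 bp
  [190,200): 10 bp
  [200,223): 23 bp
  [223,234): 11 bp

[1,1,1,4,4,6,6,7,7,7,8,9,10,10,10,11,11,12,13,14,15,16,23,28]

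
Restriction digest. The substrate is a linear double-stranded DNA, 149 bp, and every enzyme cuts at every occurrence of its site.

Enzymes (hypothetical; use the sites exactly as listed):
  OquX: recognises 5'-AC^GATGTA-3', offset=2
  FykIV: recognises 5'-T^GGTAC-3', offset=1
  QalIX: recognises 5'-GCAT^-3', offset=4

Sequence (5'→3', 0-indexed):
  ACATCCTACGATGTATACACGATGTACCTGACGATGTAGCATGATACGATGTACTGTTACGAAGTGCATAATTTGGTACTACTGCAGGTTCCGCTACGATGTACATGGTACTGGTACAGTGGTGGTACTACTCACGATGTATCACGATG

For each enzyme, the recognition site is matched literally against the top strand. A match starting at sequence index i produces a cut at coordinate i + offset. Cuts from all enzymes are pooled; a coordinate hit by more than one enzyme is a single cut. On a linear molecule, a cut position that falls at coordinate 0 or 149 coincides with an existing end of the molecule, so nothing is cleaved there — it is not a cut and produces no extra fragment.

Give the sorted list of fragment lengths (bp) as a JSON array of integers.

[5,5,6,9,9,10,11,11,12,12,14,22,23]

Scan for sites:
  OquX (ACGATGTA, off=2): starts [7, 18, 30, 45, 95, 133] → cuts [9, 20, 32, 47, 97, 135]
  FykIV (TGGTAC, off=1): starts [73, 105, 111, 122] → cuts [74, 106, 112, 123]
  QalIX (GCAT, off=4): starts [38, 65] → cuts [42, 69]

All cut coordinates (distinct, sorted): [9, 20, 32, 42, 47, 69, 74, 97, 106, 112, 123, 135]

Fragment lengths:
  [0,9): 9 bp
  [9,20): 11 bp
  [20,32): 12 bp
  [32,42): 10 bp
  [42,47): 5 bp
  [47,69): 22 bp
  [69,74): 5 bp
  [74,97): 23 bp
  [97,106): 9 bp
  [106,112): 6 bp
  [112,123): 11 bp
  [123,135): 12 bp
  [135,149): 14 bp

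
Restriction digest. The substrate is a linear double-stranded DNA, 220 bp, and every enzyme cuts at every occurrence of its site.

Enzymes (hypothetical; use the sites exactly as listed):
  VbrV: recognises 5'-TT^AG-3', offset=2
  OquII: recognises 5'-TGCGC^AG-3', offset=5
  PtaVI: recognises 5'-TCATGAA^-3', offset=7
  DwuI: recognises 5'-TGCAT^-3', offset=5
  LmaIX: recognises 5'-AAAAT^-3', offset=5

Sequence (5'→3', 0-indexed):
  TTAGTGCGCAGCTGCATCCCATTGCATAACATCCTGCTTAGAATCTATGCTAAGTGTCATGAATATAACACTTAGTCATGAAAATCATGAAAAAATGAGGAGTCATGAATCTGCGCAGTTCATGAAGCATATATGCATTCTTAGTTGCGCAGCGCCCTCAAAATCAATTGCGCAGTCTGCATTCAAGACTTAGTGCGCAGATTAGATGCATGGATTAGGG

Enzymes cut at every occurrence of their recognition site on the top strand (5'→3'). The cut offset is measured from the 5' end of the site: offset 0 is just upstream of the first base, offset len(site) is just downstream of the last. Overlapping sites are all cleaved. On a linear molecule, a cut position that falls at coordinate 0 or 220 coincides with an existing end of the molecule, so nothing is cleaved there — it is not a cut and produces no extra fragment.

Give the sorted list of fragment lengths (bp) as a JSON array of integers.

[2,3,4,4,5,5,5,6,7,7,7,8,8,8,9,9,9,9,10,10,10,12,12,13,14,24]

Scan for sites:
  VbrV TTAG/2: at [0, 37, 71, 140, 189, 201, 214] ⇒ [2, 39, 73, 142, 191, 203, 216]
  OquII TGCGCAG/5: at [4, 111, 145, 168, 193] ⇒ [9, 116, 150, 173, 198]
  PtaVI TCATGAA/7: at [56, 75, 84, 102, 119] ⇒ [63, 82, 91, 109, 126]
  DwuI TGCAT/5: at [12, 22, 133, 177, 206] ⇒ [17, 27, 138, 182, 211]
  LmaIX AAAAT/5: at [80, 91, 159] ⇒ [85, 96, 164]

Pooled cuts: [2, 9, 17, 27, 39, 63, 73, 82, 85, 91, 96, 109, 116, 126, 138, 142, 150, 164, 173, 182, 191, 198, 203, 211, 216]

Fragment lengths:
  [0,2): 2 bp
  [2,9): 7 bp
  [9,17): 8 bp
  [17,27): 10 bp
  [27,39): 12 bp
  [39,63): 24 bp
  [63,73): 10 bp
  [73,82): 9 bp
  [82,85): 3 bp
  [85,91): 6 bp
  [91,96): 5 bp
  [96,109): 13 bp
  [109,116): 7 bp
  [116,126): 10 bp
  [126,138): 12 bp
  [138,142): 4 bp
  [142,150): 8 bp
  [150,164): 14 bp
  [164,173): 9 bp
  [173,182): 9 bp
  [182,191): 9 bp
  [191,198): 7 bp
  [198,203): 5 bp
  [203,211): 8 bp
  [211,216): 5 bp
  [216,220): 4 bp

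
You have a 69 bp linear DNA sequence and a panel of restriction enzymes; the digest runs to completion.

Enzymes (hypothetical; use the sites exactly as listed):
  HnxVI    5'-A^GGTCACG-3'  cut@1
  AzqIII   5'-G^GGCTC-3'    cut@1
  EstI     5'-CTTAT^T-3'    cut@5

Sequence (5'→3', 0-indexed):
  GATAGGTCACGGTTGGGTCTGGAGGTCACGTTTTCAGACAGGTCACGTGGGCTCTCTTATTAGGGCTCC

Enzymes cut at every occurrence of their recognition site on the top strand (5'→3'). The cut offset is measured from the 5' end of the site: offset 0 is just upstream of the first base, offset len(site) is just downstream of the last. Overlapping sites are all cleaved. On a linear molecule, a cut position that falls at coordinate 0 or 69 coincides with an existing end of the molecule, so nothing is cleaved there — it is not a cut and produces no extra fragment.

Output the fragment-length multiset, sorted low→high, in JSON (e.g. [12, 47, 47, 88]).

Site scan:
  HnxVI (AGGTCACG, off=1): starts [3, 22, 39] → cuts [4, 23, 40]
  AzqIII (GGGCTC, off=1): starts [48, 62] → cuts [49, 63]
  EstI (CTTATT, off=5): starts [55] → cuts [60]

All cut coordinates (distinct, sorted): [4, 23, 40, 49, 60, 63]

Fragments:
  [0,4): 4 bp
  [4,23): 19 bp
  [23,40): 17 bp
  [40,49): 9 bp
  [49,60): 11 bp
  [60,63): 3 bp
  [63,69): 6 bp

[3,4,6,9,11,17,19]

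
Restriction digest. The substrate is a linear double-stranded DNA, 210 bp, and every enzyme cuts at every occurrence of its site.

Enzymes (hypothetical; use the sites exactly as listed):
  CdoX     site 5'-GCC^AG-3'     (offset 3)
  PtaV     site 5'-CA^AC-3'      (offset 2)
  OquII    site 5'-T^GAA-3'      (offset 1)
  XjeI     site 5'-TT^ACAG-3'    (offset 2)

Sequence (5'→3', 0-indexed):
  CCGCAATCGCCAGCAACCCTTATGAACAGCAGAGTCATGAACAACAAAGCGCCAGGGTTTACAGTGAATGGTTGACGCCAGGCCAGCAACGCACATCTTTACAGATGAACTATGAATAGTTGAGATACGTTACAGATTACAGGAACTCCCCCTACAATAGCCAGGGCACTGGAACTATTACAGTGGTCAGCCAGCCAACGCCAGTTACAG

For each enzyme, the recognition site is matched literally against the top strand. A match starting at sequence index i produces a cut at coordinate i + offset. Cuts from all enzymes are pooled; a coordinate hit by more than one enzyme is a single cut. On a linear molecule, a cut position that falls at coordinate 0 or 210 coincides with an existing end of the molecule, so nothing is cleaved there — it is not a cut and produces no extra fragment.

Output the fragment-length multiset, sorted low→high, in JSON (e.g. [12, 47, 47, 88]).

Scan for sites:
  CdoX GCCAG/3: at [8, 50, 76, 81, 159, 189, 199] ⇒ [11, 53, 79, 84, 162, 192, 202]
  PtaV CAAC/2: at [13, 41, 86, 195] ⇒ [15, 43, 88, 197]
  OquII TGAA/1: at [22, 37, 64, 105, 112] ⇒ [23, 38, 65, 106, 113]
  XjeI TTACAG/2: at [58, 98, 129, 136, 177, 204] ⇒ [60, 100, 131, 138, 179, 206]

Pooled cuts: [11, 15, 23, 38, 43, 53, 60, 65, 79, 84, 88, 100, 106, 113, 131, 138, 162, 179, 192, 197, 202, 206]

Fragments:
  [0,11): 11 bp
  [11,15): 4 bp
  [15,23): 8 bp
  [23,38): 15 bp
  [38,43): 5 bp
  [43,53): 10 bp
  [53,60): 7 bp
  [60,65): 5 bp
  [65,79): 14 bp
  [79,84): 5 bp
  [84,88): 4 bp
  [88,100): 12 bp
  [100,106): 6 bp
  [106,113): 7 bp
  [113,131): 18 bp
  [131,138): 7 bp
  [138,162): 24 bp
  [162,179): 17 bp
  [179,192): 13 bp
  [192,197): 5 bp
  [197,202): 5 bp
  [202,206): 4 bp
  [206,210): 4 bp

[4,4,4,4,5,5,5,5,5,6,7,7,7,8,10,11,12,13,14,15,17,18,24]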